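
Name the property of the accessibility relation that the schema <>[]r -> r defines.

symmetry: forall x forall y (Rxy -> Ryx)

This schema is equivalent to the B axiom r → □◇r.
Its frame correspondent is symmetry — forall x forall y (Rxy -> Ryx).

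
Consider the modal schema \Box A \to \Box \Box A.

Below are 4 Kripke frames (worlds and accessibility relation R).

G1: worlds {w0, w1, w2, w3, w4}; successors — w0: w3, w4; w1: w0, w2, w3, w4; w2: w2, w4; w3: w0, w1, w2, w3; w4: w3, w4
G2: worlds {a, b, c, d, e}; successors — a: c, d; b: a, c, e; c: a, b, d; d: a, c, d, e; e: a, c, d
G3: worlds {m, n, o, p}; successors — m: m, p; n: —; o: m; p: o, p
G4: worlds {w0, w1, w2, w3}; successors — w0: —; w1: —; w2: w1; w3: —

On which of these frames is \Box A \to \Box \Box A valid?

The schema corresponds to transitivity: \forall x \forall y \forall z (Rxy \wedge Ryz \to Rxz).
G1: fails — Rw2w4 and Rw4w3 but not Rw2w3.
G2: fails — Rbc and Rcd but not Rbd.
G3: fails — Rom and Rmp but not Rop.
G4: satisfies the condition.
Valid on: G4.

G4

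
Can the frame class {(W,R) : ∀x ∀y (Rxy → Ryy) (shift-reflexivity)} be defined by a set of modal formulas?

The condition is shift-reflexivity. A defining modal formula is □(□r → r).

Yes — defined by □(□r → r)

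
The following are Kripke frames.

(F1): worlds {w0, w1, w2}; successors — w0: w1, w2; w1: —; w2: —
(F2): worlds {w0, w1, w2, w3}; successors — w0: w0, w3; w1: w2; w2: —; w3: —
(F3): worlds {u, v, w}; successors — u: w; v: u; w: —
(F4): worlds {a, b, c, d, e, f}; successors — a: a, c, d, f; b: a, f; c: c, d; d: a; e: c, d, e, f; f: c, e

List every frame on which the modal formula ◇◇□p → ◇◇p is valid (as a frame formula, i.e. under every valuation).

Frame correspondent (Sahlqvist): ∀x ∀y (xR²y → ∃w (yRw ∧ xR²w)) — i.e. a generalized confluence (Geach) condition.
(F1): holds.
(F2): fails — w0R²w3 but no w with w3Rw and w0R²w.
(F3): fails — vR²w but no t with wRt and vR²t.
(F4): fails — fR²d but no w with dRw and fR²w.
Valid on: (F1).

(F1)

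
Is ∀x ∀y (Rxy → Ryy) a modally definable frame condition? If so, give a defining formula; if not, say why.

Definable; □(□r → r) defines it

This is a Sahlqvist condition; the T□ axiom □(□r → r) defines it.
Suppose □(□r→r) is valid. Take Rxy and set V(r)={w : Ryw}. Then at y, □r holds; since □(□r→r) at x, □r→r at y, so r at y, i.e. Ryy.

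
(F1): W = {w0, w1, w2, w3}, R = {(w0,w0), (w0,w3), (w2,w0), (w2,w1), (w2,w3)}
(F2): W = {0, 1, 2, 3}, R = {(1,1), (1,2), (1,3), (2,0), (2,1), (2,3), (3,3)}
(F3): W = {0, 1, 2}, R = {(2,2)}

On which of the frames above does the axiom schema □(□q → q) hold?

Frame correspondent (Sahlqvist): ∀x ∀y (Rxy → Ryy) — i.e. shift-reflexivity.
(F1): fails — Rw2w1 but not Rw1w1.
(F2): fails — R12 but not R22.
(F3): ✓.
Valid on: (F3).

(F3)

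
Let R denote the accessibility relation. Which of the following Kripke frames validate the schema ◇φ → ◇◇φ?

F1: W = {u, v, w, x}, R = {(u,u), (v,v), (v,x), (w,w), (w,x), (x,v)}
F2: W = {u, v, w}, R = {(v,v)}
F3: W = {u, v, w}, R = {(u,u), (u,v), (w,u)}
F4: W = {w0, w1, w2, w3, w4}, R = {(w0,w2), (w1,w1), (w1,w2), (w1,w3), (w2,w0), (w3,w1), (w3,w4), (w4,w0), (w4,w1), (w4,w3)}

Frame correspondent (Sahlqvist): ∀x ∀y (xRy → ∃w (y = w ∧ xR²w)) — i.e. a generalized confluence (Geach) condition.
F1: satisfies the condition.
F2: satisfies the condition.
F3: satisfies the condition.
F4: fails — w0Rw2 but no w with w2=w and w0R²w.

F1, F2, F3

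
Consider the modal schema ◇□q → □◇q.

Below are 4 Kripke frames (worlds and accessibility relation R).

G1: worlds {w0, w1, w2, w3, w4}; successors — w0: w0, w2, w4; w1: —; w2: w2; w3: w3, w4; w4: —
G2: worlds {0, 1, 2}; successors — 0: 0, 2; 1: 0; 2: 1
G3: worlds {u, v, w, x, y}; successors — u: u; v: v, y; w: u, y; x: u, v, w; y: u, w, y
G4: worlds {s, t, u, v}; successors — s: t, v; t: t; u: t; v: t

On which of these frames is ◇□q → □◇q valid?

G4

The schema corresponds to convergence: ∀x ∀y ∀z (Rxy ∧ Rxz → ∃w (Ryw ∧ Rzw)).
G1: fails — Rw0w4 and Rw0w4 but w4 and w4 have no common successor.
G2: fails — R00 and R02 but 0 and 2 have no common successor.
G3: fails — Rxu and Rxv but u and v have no common successor.
G4: ✓.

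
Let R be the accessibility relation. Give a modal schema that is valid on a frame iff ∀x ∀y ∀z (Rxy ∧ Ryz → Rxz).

□ψ → □□ψ

This is transitivity; the standard corresponding axiom is 4: □ψ → □□ψ.
Suppose □ψ→□□ψ is valid. Take Rxy, Ryz and set V(ψ)={w : Rxw}. Then □ψ at x, so □□ψ at x, so □ψ at y, so ψ at z, i.e. Rxz.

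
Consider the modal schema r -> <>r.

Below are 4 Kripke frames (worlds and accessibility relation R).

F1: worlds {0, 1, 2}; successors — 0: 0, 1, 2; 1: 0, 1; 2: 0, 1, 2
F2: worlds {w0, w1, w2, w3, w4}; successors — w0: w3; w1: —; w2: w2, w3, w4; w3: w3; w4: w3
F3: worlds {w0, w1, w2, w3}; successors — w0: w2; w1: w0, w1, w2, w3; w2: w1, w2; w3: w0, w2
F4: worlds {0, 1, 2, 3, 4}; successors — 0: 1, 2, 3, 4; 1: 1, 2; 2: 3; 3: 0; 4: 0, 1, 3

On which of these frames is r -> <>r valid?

This is the axiom for reflexivity; its first-order frame correspondent is forall x Rxx.
F1: ✓.
F2: fails — world w0 does not see itself.
F3: fails — world w0 does not see itself.
F4: fails — world 0 does not see itself.
Valid on: F1.

F1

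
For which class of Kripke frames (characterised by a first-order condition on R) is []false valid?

□⊥ is valid iff no world has any successor (otherwise □⊥ fails at any world with one).

Emptiness of R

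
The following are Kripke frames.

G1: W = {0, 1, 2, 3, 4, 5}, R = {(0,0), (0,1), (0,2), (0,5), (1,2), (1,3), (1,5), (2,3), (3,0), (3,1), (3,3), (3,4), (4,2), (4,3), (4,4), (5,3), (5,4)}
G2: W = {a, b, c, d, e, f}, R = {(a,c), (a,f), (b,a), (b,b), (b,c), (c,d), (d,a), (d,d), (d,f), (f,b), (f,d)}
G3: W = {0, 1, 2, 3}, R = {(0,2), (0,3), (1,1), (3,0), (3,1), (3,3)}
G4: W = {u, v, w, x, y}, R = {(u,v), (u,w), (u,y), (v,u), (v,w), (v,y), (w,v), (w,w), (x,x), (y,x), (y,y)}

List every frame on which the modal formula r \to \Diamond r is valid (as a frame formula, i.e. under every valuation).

none

Frame correspondent (Sahlqvist): \forall x Rxx — i.e. reflexivity.
G1: fails — world 1 does not see itself.
G2: fails — world a does not see itself.
G3: fails — world 0 does not see itself.
G4: fails — world u does not see itself.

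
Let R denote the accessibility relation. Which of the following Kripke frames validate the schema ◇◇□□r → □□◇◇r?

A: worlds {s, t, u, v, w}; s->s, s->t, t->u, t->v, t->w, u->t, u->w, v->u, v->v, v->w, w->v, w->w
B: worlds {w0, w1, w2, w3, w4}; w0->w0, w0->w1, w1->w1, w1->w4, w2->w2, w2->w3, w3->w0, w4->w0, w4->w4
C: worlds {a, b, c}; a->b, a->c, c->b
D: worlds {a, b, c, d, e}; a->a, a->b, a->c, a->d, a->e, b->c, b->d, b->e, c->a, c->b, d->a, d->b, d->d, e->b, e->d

A, B, D

Frame correspondent (Sahlqvist): ∀x ∀y ∀z ((xR²y ∧ xR²z) → ∃w (yR²w ∧ zR²w)) — i.e. a generalized confluence (Geach) condition.
A: ✓.
B: ✓.
C: fails — aR²b, aR²b but no w with bR²w and bR²w.
D: ✓.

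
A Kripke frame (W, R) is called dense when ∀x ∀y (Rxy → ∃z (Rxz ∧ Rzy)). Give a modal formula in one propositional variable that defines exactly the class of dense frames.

□□r → □r

A defining formula is □□r → □r (the C4 axiom).
Suppose □□r→□r is valid. Take Rxy and set V(r)={w : xR²w}. Then □□r at x, so □r at x, so r at y, i.e. ∃z(Rxz∧Rzy).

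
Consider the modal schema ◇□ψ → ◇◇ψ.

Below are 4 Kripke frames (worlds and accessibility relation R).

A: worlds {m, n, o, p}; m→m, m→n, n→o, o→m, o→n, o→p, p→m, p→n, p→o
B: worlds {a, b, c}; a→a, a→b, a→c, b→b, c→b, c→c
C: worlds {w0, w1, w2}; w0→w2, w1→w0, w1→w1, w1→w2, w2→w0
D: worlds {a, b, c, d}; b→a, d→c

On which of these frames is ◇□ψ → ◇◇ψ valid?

A, B, C

This is the axiom for a generalized confluence (Geach) condition; its first-order frame correspondent is ∀x ∀y (xRy → ∃w (yRw ∧ xR²w)).
A: condition met.
B: condition met.
C: condition met.
D: fails — bRa but no w with aRw and bR²w.
Valid on: A, B, C.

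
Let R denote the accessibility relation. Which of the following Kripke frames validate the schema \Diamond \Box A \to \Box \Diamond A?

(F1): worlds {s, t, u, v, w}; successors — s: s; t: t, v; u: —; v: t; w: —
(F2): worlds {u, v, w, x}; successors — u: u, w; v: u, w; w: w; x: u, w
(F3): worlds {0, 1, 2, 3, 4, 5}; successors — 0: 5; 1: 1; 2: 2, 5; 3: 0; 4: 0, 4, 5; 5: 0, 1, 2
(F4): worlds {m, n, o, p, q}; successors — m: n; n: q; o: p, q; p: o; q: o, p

(F1), (F2)

Frame correspondent (Sahlqvist): \forall x \forall y \forall z (Rxy \wedge Rxz \to \exists w (Ryw \wedge Rzw)) — i.e. convergence.
(F1): holds.
(F2): holds.
(F3): fails — R45 and R40 but 5 and 0 have no common successor.
(F4): fails — Rqp and Rqo but p and o have no common successor.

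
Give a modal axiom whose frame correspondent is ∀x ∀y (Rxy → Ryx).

r → □◇r

The condition is symmetry. The B schema r → □◇r defines it.
Suppose r→□◇r is valid. Take Rxy and set V(r)={x}. Then r at x, so □◇r at x, so ◇r at y, so some z with Ryz has r; z=x, i.e. Ryx.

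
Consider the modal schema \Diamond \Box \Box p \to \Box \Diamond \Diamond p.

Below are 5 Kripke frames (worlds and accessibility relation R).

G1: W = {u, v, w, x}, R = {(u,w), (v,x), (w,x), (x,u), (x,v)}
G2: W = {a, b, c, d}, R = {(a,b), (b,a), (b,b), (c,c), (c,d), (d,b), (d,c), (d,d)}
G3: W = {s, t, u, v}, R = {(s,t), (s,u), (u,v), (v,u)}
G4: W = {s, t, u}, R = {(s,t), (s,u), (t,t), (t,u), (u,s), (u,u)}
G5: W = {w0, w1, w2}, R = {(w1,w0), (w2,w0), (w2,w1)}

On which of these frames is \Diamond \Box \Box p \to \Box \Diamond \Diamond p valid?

G2, G4

The schema corresponds to a generalized confluence (Geach) condition: \forall x \forall y \forall z ((xRy \wedge xRz) \to \exists w (y R^2 w \wedge z R^2 w)).
G1: fails — xRu, xRv but no t with uR²t and vR²t.
G2: ✓.
G3: fails — sRt, sRt but no w with tR²w and tR²w.
G4: ✓.
G5: fails — w1Rw0, w1Rw0 but no w with w0R²w and w0R²w.
Valid on: G2, G4.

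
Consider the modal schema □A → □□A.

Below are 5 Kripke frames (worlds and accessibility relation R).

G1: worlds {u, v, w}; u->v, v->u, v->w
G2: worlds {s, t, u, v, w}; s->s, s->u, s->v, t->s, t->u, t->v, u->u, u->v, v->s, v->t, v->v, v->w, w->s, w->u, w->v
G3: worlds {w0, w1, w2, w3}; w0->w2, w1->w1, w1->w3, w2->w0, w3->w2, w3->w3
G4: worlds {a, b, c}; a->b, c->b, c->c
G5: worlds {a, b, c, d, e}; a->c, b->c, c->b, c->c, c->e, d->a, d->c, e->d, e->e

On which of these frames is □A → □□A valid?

G4

This is the axiom for transitivity; its first-order frame correspondent is ∀x ∀y ∀z (Rxy ∧ Ryz → Rxz).
G1: fails — Ruv and Rvu but not Ruu.
G2: fails — Ruv and Rvw but not Ruw.
G3: fails — Rw3w2 and Rw2w0 but not Rw3w0.
G4: holds.
G5: fails — Rbc and Rcb but not Rbb.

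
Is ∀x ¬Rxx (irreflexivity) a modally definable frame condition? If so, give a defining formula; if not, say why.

Modal frame validity is preserved under surjective bounded morphisms.
The 5-cycle (worlds w0,w1,w2,w3,w4 with w0→w1→w2→w3→w4→w0) is irreflexive, and the map sending every world to a single reflexive point • is a surjective bounded morphism (forth: every edge maps to (•,•); back: every world has a successor). So any modal formula valid on the 5-cycle is also valid on the reflexive point, which is not irreflexive.
So no modal formula (or set of formulas) defines exactly the irreflexive frames.

No — not modally definable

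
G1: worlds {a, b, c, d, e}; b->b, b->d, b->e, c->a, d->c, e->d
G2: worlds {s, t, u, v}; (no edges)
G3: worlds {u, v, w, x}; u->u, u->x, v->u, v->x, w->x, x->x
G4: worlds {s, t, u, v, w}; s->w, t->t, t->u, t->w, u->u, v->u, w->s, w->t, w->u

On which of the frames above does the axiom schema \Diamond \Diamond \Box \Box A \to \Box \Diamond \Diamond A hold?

Frame correspondent (Sahlqvist): \forall x \forall y \forall z ((x R^2 y \wedge xRz) \to \exists w (y R^2 w \wedge z R^2 w)) — i.e. a generalized confluence (Geach) condition.
G1: fails — bR²b, bRd but no w with bR²w and dR²w.
G2: condition met.
G3: condition met.
G4: condition met.

G2, G3, G4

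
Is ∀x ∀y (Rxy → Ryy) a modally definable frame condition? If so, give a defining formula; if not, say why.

Yes, by □(□r → r)

Yes: it is shift-reflexivity, defined by the T□ schema □(□r → r).
Suppose □(□r→r) is valid. Take Rxy and set V(r)={w : Ryw}. Then at y, □r holds; since □(□r→r) at x, □r→r at y, so r at y, i.e. Ryy.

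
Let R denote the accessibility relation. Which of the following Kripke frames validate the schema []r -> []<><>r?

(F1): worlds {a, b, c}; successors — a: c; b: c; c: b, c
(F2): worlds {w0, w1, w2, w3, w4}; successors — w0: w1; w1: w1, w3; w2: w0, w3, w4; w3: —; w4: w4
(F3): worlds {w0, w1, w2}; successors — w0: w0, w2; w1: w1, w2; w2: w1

The schema corresponds to a generalized confluence (Geach) condition: forall x forall z (xRz -> exists w (xRw & z R^2 w)).
(F1): condition met.
(F2): fails — w1Rw3 but no w with w1Rw and w3R²w.
(F3): condition met.
Valid on: (F1), (F3).

(F1), (F3)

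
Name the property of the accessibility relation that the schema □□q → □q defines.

density

Suppose □□q→□q is valid. Take Rxy and set V(q)={w : xR²w}. Then □□q at x, so □q at x, so q at y, i.e. ∃z(Rxz∧Rzy).
Conversely, on a frame with density the schema holds at every world under every valuation.
Frame condition: ∀x ∀y (Rxy → ∃z (Rxz ∧ Rzy)).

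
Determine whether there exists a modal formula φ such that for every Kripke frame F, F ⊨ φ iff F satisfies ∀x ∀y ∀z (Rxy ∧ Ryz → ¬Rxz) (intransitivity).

Any modally definable frame class is closed under surjective bounded morphisms.
The 3-cycle (worlds 0,1,2 with 0→1→2→0) is intransitive. Mapping every world to a single reflexive point • is a surjective bounded morphism; the reflexive point is not intransitive (R••∧R•• but R••).
So no modal formula (or set of formulas) defines exactly the intransitive frames.

Not definable by any modal formula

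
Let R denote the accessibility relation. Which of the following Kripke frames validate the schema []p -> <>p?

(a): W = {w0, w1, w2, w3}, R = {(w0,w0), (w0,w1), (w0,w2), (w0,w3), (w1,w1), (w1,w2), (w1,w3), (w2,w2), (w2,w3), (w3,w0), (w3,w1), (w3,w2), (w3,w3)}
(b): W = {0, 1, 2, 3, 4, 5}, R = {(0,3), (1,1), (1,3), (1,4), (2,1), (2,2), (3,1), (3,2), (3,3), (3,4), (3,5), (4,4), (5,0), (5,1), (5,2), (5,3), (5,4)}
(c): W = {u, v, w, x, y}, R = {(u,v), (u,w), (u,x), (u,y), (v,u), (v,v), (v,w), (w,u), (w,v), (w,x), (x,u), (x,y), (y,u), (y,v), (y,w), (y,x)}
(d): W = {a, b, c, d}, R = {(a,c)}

This is the axiom for seriality; its first-order frame correspondent is forall x exists y Rxy.
(a): holds.
(b): holds.
(c): holds.
(d): fails — world b has no successor.

(a), (b), (c)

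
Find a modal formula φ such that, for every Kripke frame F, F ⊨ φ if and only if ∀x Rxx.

A defining formula is □s → s (the T axiom).
Suppose □s→s is valid. At any x set V(s)={w : Rxw}. Then □s holds at x, so s holds at x, i.e. Rxx.

□s → s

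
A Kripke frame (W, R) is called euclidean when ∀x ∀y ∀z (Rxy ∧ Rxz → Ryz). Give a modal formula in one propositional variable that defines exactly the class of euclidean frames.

The condition is the Euclidean property. The 5 schema ◇ψ → □◇ψ defines it.
Suppose ◇ψ→□◇ψ is valid. Take Rxy, Rxz and set V(ψ)={y}. Then ◇ψ at x, so □◇ψ at x, so ◇ψ at z, so some w with Rzw has ψ; w=y, i.e. Rzy. By symmetry of the argument, Ryz.

◇ψ → □◇ψ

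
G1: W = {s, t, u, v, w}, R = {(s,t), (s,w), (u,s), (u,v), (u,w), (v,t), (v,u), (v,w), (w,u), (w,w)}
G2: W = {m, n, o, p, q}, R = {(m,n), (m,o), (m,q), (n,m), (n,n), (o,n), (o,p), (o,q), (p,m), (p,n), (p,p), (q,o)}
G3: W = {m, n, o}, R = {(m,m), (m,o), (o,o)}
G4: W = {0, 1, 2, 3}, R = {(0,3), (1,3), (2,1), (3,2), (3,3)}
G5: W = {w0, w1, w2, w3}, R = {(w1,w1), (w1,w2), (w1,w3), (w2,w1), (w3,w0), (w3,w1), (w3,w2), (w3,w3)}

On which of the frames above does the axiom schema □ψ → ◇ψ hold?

The schema corresponds to seriality: ∀x ∃y Rxy.
G1: fails — world t has no successor.
G2: condition met.
G3: fails — world n has no successor.
G4: condition met.
G5: fails — world w0 has no successor.

G2, G4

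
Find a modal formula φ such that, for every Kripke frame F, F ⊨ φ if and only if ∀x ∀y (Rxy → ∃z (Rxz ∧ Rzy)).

□□s → □s

A defining formula is □□s → □s (the C4 axiom).
Suppose □□s→□s is valid. Take Rxy and set V(s)={w : xR²w}. Then □□s at x, so □s at x, so s at y, i.e. ∃z(Rxz∧Rzy).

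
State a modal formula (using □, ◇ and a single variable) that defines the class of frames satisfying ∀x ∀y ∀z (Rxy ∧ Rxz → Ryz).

This is the Euclidean property; the standard corresponding axiom is 5: ◇s → □◇s.

◇s → □◇s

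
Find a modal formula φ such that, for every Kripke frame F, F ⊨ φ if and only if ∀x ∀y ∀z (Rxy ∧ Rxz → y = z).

◇p → □p

This is partial functionality; the standard corresponding axiom is CD: ◇p → □p.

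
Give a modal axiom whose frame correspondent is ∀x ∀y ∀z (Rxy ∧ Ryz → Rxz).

This is transitivity; the standard corresponding axiom is 4: □s → □□s.
Suppose □s→□□s is valid. Take Rxy, Ryz and set V(s)={w : Rxw}. Then □s at x, so □□s at x, so □s at y, so s at z, i.e. Rxz.

□s → □□s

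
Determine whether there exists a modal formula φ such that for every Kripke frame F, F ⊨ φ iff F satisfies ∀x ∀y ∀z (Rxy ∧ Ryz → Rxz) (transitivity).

Yes, by □r → □□r

This is a Sahlqvist condition; the 4 axiom □r → □□r defines it.
Suppose □r→□□r is valid. Take Rxy, Ryz and set V(r)={w : Rxw}. Then □r at x, so □□r at x, so □r at y, so r at z, i.e. Rxz.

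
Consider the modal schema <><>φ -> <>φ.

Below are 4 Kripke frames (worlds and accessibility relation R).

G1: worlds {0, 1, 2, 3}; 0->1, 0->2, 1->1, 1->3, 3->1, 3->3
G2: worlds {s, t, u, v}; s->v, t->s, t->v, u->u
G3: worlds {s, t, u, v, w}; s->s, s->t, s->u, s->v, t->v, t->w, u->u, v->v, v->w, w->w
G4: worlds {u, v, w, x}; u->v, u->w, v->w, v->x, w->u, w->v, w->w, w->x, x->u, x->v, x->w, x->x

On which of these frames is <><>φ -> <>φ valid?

G2

Frame correspondent (Sahlqvist): forall x forall y (x R^2 y -> exists w (y = w & xRw)) — i.e. a generalized confluence (Geach) condition.
G1: fails — 0R²3 but no w with 3=w and 0Rw.
G2: satisfies the condition.
G3: fails — sR²w but no w* with w=w* and sRw*.
G4: fails — uR²u but no t with u=t and uRt.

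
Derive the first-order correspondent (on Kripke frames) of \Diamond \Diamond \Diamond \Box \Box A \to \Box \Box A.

\forall x \forall y \forall z ((x R^3 y \wedge x R^2 z) \to \exists w (y R^2 w \wedge z = w))

This is a Sahlqvist (Geach-type) schema ◇^3□^2A → □^2◇^0A.
First-order correspondent: \forall x \forall y \forall z ((x R^3 y \wedge x R^2 z) \to \exists w (y R^2 w \wedge z = w)).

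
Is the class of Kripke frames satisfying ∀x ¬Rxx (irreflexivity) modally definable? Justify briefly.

No — not modally definable

Modal frame validity is preserved under surjective bounded morphisms.
The 3-cycle (worlds a,b,c with a→b→c→a) is irreflexive, and the map sending every world to a single reflexive point • is a surjective bounded morphism (forth: every edge maps to (•,•); back: every world has a successor). So any modal formula valid on the 3-cycle is also valid on the reflexive point, which is not irreflexive.
So no modal formula (or set of formulas) defines exactly the irreflexive frames.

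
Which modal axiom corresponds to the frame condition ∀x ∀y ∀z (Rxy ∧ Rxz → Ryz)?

◇q → □◇q

A defining formula is ◇q → □◇q (the 5 axiom).
Suppose ◇q→□◇q is valid. Take Rxy, Rxz and set V(q)={y}. Then ◇q at x, so □◇q at x, so ◇q at z, so some w with Rzw has q; w=y, i.e. Rzy. By symmetry of the argument, Ryz.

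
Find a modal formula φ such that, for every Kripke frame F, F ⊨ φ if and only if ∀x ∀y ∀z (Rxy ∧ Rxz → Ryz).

◇p → □◇p

A defining formula is ◇p → □◇p (the 5 axiom).
Suppose ◇p→□◇p is valid. Take Rxy, Rxz and set V(p)={y}. Then ◇p at x, so □◇p at x, so ◇p at z, so some w with Rzw has p; w=y, i.e. Rzy. By symmetry of the argument, Ryz.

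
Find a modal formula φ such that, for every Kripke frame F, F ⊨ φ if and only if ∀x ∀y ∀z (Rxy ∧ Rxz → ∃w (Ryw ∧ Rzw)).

A defining formula is ◇□q → □◇q (the .2 axiom).
Suppose ◇□q→□◇q is valid. Take Rxy, Rxz and set V(q)={w : Ryw}. Then □q at y so ◇□q at x, so □◇q at x, so ◇q at z, giving w with Rzw and Ryw.

◇□q → □◇q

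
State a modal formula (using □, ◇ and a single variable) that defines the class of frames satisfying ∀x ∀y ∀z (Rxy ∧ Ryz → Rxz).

A defining formula is □q → □□q (the 4 axiom).
Suppose □q→□□q is valid. Take Rxy, Ryz and set V(q)={w : Rxw}. Then □q at x, so □□q at x, so □q at y, so q at z, i.e. Rxz.

□q → □□q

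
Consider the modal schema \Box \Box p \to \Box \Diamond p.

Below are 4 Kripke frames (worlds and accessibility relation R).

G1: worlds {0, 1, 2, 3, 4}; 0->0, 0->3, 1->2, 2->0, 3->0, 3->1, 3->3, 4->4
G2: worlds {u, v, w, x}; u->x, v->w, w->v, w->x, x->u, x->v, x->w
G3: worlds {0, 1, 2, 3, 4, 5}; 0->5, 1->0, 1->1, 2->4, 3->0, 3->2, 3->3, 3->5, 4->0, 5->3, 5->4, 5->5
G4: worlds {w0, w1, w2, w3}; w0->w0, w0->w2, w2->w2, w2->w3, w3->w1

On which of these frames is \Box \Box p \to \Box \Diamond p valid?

G1, G2, G3

Frame correspondent (Sahlqvist): \forall x \forall z (xRz \to \exists w (x R^2 w \wedge zRw)) — i.e. a generalized confluence (Geach) condition.
G1: holds.
G2: holds.
G3: holds.
G4: fails — w3Rw1 but no w with w3R²w and w1Rw.
Valid on: G1, G2, G3.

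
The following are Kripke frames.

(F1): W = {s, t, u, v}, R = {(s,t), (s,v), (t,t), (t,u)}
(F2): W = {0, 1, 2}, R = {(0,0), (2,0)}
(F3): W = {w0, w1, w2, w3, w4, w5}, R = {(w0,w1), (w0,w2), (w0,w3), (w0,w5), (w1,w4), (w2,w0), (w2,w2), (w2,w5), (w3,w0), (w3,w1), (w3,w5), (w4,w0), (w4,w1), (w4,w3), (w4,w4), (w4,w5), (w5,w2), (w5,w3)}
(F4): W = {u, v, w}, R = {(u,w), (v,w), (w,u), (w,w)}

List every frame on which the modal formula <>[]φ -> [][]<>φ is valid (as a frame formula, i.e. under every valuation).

The schema corresponds to a generalized confluence (Geach) condition: forall x forall y forall z ((xRy & x R^2 z) -> exists w (yRw & zRw)).
(F1): fails — sRt, sR²u but no w with tRw and uRw.
(F2): condition met.
(F3): fails — w0Rw1, w0R²w0 but no w with w1Rw and w0Rw.
(F4): condition met.

(F2), (F4)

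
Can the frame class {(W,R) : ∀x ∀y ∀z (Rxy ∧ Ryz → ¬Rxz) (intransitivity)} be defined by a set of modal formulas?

Modal frame validity is preserved under surjective bounded morphisms.
The 5-cycle (worlds 0,1,2,3,4 with 0→1→2→3→4→0) is intransitive. Mapping every world to a single reflexive point • is a surjective bounded morphism; the reflexive point is not intransitive (R••∧R•• but R••).
So no modal formula (or set of formulas) defines exactly the intransitive frames.

Not modally definable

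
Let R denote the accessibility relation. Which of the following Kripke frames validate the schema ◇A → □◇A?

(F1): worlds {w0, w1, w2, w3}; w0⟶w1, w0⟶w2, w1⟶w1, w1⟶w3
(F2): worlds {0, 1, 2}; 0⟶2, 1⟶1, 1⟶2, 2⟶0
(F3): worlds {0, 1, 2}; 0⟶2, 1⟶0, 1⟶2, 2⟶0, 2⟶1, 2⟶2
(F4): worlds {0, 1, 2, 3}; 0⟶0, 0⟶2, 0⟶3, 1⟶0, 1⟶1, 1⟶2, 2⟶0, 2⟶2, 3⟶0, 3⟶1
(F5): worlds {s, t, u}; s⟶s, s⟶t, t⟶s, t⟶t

This is the axiom for the Euclidean property; its first-order frame correspondent is ∀x ∀y ∀z (Rxy ∧ Rxz → Ryz).
(F1): fails — Rw0w1 and Rw0w2 but not Rw1w2.
(F2): fails — R02 and R02 but not R22.
(F3): fails — R10 and R10 but not R00.
(F4): fails — R02 and R03 but not R23.
(F5): ✓.

(F5)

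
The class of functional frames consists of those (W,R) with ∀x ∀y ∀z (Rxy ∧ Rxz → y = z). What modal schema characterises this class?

◇q → □q

This is partial functionality; the standard corresponding axiom is CD: ◇q → □q.
Suppose ◇q→□q is valid. Take Rxy, Rxz and set V(q)={y}. Then ◇q at x, so □q at x, so q at z, i.e. z=y.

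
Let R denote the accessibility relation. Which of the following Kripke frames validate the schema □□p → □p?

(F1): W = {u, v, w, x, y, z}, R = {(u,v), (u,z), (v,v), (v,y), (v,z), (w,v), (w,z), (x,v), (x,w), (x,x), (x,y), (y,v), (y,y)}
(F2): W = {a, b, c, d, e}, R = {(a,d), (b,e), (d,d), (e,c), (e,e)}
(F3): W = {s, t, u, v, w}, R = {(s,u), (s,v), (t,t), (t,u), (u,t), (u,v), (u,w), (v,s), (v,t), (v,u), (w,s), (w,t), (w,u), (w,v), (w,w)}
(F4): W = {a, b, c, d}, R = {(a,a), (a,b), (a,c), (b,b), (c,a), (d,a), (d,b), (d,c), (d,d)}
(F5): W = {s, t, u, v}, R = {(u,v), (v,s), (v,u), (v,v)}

(F1), (F2), (F4), (F5)

Frame correspondent (Sahlqvist): ∀x ∀y (Rxy → ∃z (Rxz ∧ Rzy)) — i.e. density.
(F1): satisfies the condition.
(F2): satisfies the condition.
(F3): fails — Rvs but no z with Rvz and Rzs.
(F4): satisfies the condition.
(F5): satisfies the condition.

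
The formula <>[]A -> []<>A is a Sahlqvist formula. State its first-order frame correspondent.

Suppose ◇□A→□◇A is valid. Take Rxy, Rxz and set V(A)={w : Ryw}. Then □A at y so ◇□A at x, so □◇A at x, so ◇A at z, giving w with Rzw and Ryw.
The converse is a direct semantic check.
So the correspondent is convergence.

convergence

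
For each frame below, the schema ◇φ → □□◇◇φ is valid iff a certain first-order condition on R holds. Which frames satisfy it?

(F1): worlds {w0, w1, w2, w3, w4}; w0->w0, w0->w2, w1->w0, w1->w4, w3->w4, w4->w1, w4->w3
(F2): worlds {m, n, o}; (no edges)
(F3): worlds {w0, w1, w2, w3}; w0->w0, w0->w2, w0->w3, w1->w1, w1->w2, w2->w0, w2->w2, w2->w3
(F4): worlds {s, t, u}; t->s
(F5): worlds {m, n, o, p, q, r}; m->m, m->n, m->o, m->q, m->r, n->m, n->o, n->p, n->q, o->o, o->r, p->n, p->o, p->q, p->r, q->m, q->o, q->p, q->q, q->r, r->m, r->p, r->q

The schema corresponds to a generalized confluence (Geach) condition: ∀x ∀y ∀z ((xRy ∧ xR²z) → ∃w (y = w ∧ zR²w)).
(F1): fails — w0Rw0, w0R²w2 but no w with w0=w and w2R²w.
(F2): ✓.
(F3): fails — w0Rw0, w0R²w3 but no w with w0=w and w3R²w.
(F4): ✓.
(F5): fails — mRn, mR²o but no w with n=w and oR²w.
Valid on: (F2), (F4).

(F2), (F4)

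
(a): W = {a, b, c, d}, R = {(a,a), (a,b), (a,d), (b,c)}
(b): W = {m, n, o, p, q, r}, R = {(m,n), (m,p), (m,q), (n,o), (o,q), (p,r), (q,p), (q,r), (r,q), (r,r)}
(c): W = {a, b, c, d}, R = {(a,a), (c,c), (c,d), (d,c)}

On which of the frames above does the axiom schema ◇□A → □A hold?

none

This is the axiom for the Euclidean property; its first-order frame correspondent is ∀x ∀y ∀z (Rxy ∧ Rxz → Ryz).
(a): fails — Rad and Raa but not Rda.
(b): fails — Rmq and Rmq but not Rqq.
(c): fails — Rcd and Rcd but not Rdd.
Valid on no frame.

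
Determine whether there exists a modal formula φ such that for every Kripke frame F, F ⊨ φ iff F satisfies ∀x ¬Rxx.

No

Any modally definable frame class is closed under surjective bounded morphisms.
The 4-cycle (worlds 0,1,2,3 with 0→1→2→3→0) is irreflexive, and the map sending every world to a single reflexive point • is a surjective bounded morphism (forth: every edge maps to (•,•); back: every world has a successor). So any modal formula valid on the 4-cycle is also valid on the reflexive point, which is not irreflexive.
Hence irreflexivity is not modally definable.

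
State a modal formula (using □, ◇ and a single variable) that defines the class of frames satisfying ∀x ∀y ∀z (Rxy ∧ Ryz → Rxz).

□q → □□q

A defining formula is □q → □□q (the 4 axiom).
Suppose □q→□□q is valid. Take Rxy, Ryz and set V(q)={w : Rxw}. Then □q at x, so □□q at x, so □q at y, so q at z, i.e. Rxz.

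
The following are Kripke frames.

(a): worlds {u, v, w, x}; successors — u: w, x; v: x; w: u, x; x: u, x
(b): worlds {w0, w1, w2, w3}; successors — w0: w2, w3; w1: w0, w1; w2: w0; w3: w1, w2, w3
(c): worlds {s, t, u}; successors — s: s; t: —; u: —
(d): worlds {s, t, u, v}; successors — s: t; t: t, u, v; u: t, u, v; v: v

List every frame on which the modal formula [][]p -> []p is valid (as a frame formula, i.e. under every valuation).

(c), (d)

This is the axiom for density; its first-order frame correspondent is forall x forall y (Rxy -> exists z (Rxz & Rzy)).
(a): fails — Ruw but no z with Ruz and Rzw.
(b): fails — Rw2w0 but no z with Rw2z and Rzw0.
(c): condition met.
(d): condition met.
Valid on: (c), (d).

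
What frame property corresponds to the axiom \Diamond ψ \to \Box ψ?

partial functionality: \forall x \forall y \forall z (Rxy \wedge Rxz \to y = z)

Suppose ◇ψ→□ψ is valid. Take Rxy, Rxz and set V(ψ)={y}. Then ◇ψ at x, so □ψ at x, so ψ at z, i.e. z=y.
Conversely, on a frame with partial functionality the schema holds at every world under every valuation.
So the correspondent is partial functionality.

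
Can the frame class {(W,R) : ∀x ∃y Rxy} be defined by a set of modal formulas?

Yes: it is seriality, defined by the D schema □r → ◇r.
Suppose □r→◇r is valid. At any x set V(r)=W. Then □r at x, so ◇r at x, so x has a successor.

Definable; □r → ◇r defines it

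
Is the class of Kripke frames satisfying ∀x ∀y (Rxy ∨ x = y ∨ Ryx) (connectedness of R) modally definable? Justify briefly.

If a class were modally definable it would be closed under disjoint unions (Goldblatt–Thomason).
Take 4 disjoint single-world reflexive frames: each is trivially connected, but their disjoint union has 4 worlds with no edge between distinct components, so it is not connected.
Hence connectedness of R is not modally definable.

Not modally definable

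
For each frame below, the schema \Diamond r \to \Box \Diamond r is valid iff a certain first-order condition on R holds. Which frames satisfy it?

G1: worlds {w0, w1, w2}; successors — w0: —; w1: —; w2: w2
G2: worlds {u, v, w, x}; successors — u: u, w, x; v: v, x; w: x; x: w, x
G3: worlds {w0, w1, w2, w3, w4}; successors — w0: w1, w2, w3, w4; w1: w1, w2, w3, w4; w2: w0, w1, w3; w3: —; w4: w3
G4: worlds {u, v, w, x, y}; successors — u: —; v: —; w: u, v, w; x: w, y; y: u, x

G1

Frame correspondent (Sahlqvist): \forall x \forall y \forall z (Rxy \wedge Rxz \to Ryz) — i.e. the Euclidean property.
G1: holds.
G2: fails — Ruw and Ruw but not Rww.
G3: fails — Rw0w4 and Rw0w4 but not Rw4w4.
G4: fails — Rwu and Rww but not Ruw.
Valid on: G1.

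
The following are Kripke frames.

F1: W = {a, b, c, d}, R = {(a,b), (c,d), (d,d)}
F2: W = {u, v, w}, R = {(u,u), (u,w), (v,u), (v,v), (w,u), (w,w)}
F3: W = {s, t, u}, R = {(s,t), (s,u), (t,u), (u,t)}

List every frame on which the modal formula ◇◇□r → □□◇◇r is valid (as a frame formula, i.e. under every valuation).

F1, F2

Frame correspondent (Sahlqvist): ∀x ∀y ∀z ((xR²y ∧ xR²z) → ∃w (yRw ∧ zR²w)) — i.e. a generalized confluence (Geach) condition.
F1: ✓.
F2: ✓.
F3: fails — sR²t, sR²t but no w with tRw and tR²w.
Valid on: F1, F2.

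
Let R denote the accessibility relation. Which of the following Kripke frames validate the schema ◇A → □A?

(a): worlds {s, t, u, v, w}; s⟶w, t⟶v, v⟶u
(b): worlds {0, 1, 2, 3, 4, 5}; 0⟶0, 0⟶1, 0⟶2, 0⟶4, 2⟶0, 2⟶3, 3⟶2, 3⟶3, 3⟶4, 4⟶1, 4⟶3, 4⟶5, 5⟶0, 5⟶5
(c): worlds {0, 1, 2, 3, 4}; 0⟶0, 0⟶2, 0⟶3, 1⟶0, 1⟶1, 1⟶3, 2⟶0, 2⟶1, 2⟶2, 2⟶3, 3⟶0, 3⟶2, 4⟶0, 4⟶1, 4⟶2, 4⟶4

(a)

This is the axiom for partial functionality; its first-order frame correspondent is ∀x ∀y ∀z (Rxy ∧ Rxz → y = z).
(a): condition met.
(b): fails — 0 sees both 0 and 1.
(c): fails — 0 sees both 0 and 2.
Valid on: (a).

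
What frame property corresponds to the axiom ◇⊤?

seriality

◇⊤ holds at w iff w has a successor, so frame-validity of ◇⊤ is exactly seriality. Equivalently via □A → ◇A:
Suppose □A→◇A is valid. At any x set V(A)=W. Then □A at x, so ◇A at x, so x has a successor.
Conversely, any frame satisfying ∀x ∃y Rxy validates the schema.
So the correspondent is seriality.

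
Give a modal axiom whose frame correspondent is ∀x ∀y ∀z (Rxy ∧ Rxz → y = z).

◇p → □p

A defining formula is ◇p → □p (the CD axiom).
Suppose ◇p→□p is valid. Take Rxy, Rxz and set V(p)={y}. Then ◇p at x, so □p at x, so p at z, i.e. z=y.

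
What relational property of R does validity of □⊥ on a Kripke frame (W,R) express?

Emptiness of R

This schema is the Ver axiom.
Its frame correspondent is emptiness of R — ∀x ∀y ¬Rxy.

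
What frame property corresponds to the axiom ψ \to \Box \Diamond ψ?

Suppose ψ→□◇ψ is valid. Take Rxy and set V(ψ)={x}. Then ψ at x, so □◇ψ at x, so ◇ψ at y, so some z with Ryz has ψ; z=x, i.e. Ryx.
Conversely, any frame satisfying \forall x \forall y (Rxy \to Ryx) validates the schema.
So the correspondent is symmetry.

symmetry: \forall x \forall y (Rxy \to Ryx)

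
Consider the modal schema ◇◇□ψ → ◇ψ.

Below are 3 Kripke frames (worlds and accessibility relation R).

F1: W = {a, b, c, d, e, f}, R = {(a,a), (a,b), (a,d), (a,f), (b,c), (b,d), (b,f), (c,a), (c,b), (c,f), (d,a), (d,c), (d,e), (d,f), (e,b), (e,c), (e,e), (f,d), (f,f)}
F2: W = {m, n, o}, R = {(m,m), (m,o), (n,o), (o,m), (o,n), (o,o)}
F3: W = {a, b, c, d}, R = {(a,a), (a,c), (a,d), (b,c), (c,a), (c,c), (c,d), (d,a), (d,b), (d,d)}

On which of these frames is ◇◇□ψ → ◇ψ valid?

The schema corresponds to a generalized confluence (Geach) condition: ∀x ∀y (xR²y → ∃w (yRw ∧ xRw)).
F1: fails — eR²f but no w with fRw and eRw.
F2: satisfies the condition.
F3: fails — bR²d but no w with dRw and bRw.

F2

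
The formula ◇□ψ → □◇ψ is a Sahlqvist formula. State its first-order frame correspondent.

convergence: ∀x ∀y ∀z (Rxy ∧ Rxz → ∃w (Ryw ∧ Rzw))

Suppose ◇□ψ→□◇ψ is valid. Take Rxy, Rxz and set V(ψ)={w : Ryw}. Then □ψ at y so ◇□ψ at x, so □◇ψ at x, so ◇ψ at z, giving w with Rzw and Ryw.
The converse is a direct semantic check.
Frame condition: ∀x ∀y ∀z (Rxy ∧ Rxz → ∃w (Ryw ∧ Rzw)).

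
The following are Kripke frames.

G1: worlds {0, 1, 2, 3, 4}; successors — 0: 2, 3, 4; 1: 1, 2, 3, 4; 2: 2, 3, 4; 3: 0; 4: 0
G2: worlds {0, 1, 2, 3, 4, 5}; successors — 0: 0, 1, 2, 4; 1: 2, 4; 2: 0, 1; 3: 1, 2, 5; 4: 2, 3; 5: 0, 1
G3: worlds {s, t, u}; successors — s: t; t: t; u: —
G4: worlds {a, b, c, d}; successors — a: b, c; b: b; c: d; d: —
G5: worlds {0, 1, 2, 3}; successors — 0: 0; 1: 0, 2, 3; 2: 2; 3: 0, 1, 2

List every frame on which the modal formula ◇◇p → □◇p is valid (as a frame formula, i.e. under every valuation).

Frame correspondent (Sahlqvist): ∀x ∀y ∀z ((xR²y ∧ xRz) → ∃w (y = w ∧ zRw)) — i.e. a generalized confluence (Geach) condition.
G1: fails — 0R²0, 0R2 but no w with 0=w and 2Rw.
G2: fails — 0R²0, 0R1 but no w with 0=w and 1Rw.
G3: condition met.
G4: fails — aR²b, aRc but no w with b=w and cRw.
G5: fails — 1R²0, 1R2 but no w with 0=w and 2Rw.

G3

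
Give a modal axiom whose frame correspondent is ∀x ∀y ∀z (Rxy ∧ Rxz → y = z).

◇ψ → □ψ

This is partial functionality; the standard corresponding axiom is CD: ◇ψ → □ψ.
Suppose ◇ψ→□ψ is valid. Take Rxy, Rxz and set V(ψ)={y}. Then ◇ψ at x, so □ψ at x, so ψ at z, i.e. z=y.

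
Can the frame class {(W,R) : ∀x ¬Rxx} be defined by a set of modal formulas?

Not modally definable

Any modally definable frame class is closed under surjective bounded morphisms.
The 2-cycle (worlds 0,1 with 0→1→0) is irreflexive, and the map sending every world to a single reflexive point • is a surjective bounded morphism (forth: every edge maps to (•,•); back: every world has a successor). So any modal formula valid on the 2-cycle is also valid on the reflexive point, which is not irreflexive.
So the class is not modally definable.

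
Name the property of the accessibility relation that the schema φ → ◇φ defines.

Replacing φ by ¬φ and contraposing gives the equivalent schema □φ → φ.
Suppose □φ→φ is valid. At any x set V(φ)={w : Rxw}. Then □φ holds at x, so φ holds at x, i.e. Rxx.
Conversely, on a frame with reflexivity the schema holds at every world under every valuation.
So the correspondent is reflexivity.

reflexivity: ∀x Rxx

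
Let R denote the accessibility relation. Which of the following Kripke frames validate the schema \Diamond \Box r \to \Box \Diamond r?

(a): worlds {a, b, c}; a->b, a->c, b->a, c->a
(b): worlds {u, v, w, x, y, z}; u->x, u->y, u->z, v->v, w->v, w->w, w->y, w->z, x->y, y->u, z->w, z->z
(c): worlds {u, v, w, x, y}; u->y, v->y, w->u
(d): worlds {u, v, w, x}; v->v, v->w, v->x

(a)

This is the axiom for convergence; its first-order frame correspondent is \forall x \forall y \forall z (Rxy \wedge Rxz \to \exists w (Ryw \wedge Rzw)).
(a): holds.
(b): fails — Ruz and Rux but z and x have no common successor.
(c): fails — Ruy and Ruy but y and y have no common successor.
(d): fails — Rvx and Rvx but x and x have no common successor.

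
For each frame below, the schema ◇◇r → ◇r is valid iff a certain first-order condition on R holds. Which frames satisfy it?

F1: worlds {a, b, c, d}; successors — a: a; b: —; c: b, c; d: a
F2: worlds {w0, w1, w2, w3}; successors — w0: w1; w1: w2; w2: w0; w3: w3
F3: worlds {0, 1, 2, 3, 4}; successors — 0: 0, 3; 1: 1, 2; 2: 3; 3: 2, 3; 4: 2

F1

Frame correspondent (Sahlqvist): ∀x ∀y ∀z (Rxy ∧ Ryz → Rxz) — i.e. transitivity.
F1: ✓.
F2: fails — Rw1w2 and Rw2w0 but not Rw1w0.
F3: fails — R12 and R23 but not R13.
Valid on: F1.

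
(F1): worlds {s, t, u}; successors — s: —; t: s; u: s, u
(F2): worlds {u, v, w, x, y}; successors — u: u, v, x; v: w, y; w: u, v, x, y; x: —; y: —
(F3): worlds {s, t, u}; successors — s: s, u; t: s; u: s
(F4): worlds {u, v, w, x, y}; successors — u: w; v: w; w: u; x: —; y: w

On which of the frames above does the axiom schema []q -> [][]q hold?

(F1)

The schema corresponds to transitivity: forall x forall y forall z (Rxy & Ryz -> Rxz).
(F1): condition met.
(F2): fails — Ruv and Rvw but not Ruw.
(F3): fails — Rts and Rsu but not Rtu.
(F4): fails — Rwu and Ruw but not Rww.
Valid on: (F1).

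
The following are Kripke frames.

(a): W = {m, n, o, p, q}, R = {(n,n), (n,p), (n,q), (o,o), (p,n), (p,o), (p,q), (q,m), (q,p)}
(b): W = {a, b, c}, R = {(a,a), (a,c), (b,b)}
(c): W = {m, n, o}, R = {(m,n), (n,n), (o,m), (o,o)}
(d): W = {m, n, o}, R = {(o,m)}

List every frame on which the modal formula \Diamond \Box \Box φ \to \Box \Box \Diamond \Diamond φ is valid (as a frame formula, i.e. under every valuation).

(c), (d)

Frame correspondent (Sahlqvist): \forall x \forall y \forall z ((xRy \wedge x R^2 z) \to \exists w (y R^2 w \wedge z R^2 w)) — i.e. a generalized confluence (Geach) condition.
(a): fails — nRn, nR²m but no w with nR²w and mR²w.
(b): fails — aRa, aR²c but no w with aR²w and cR²w.
(c): condition met.
(d): condition met.
Valid on: (c), (d).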